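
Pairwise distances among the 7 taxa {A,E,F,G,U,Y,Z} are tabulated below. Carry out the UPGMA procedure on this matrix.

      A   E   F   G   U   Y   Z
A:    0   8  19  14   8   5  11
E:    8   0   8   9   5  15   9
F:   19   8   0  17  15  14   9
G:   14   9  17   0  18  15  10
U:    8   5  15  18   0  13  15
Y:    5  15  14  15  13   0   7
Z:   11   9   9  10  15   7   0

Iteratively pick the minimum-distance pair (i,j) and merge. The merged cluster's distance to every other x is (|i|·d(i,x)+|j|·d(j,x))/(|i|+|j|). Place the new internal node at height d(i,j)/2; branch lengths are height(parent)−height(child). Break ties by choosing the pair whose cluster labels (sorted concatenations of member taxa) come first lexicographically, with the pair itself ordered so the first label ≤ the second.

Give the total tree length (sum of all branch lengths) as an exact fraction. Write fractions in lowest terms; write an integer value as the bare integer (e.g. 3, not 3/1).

step 1: merge (A,Y) at d=5; branch lengths A→5/2, Y→5/2; new cluster AY
  updated: d(AY,E)=23/2, d(AY,F)=33/2, d(AY,G)=29/2, d(AY,U)=21/2, d(AY,Z)=9
step 2: merge (E,U) at d=5; branch lengths E→5/2, U→5/2; new cluster EU
  updated: d(AY,EU)=11, d(EU,F)=23/2, d(EU,G)=27/2, d(EU,Z)=12
step 3: merge (AY,Z) at d=9; branch lengths AY→2, Z→9/2; new cluster AYZ
  updated: d(AYZ,EU)=34/3, d(AYZ,F)=14, d(AYZ,G)=13
step 4: merge (AYZ,EU) at d=34/3; branch lengths AYZ→7/6, EU→19/6; new cluster AEUYZ
  updated: d(AEUYZ,F)=13, d(AEUYZ,G)=66/5
step 5: merge (AEUYZ,F) at d=13; branch lengths AEUYZ→5/6, F→13/2; new cluster AEFUYZ
  updated: d(AEFUYZ,G)=83/6
step 6: merge (AEFUYZ,G) at d=83/6; branch lengths AEFUYZ→5/12, G→83/12; new cluster AEFGUYZ
final tree: (((((A:5/2,Y:5/2):2,Z:9/2):7/6,(E:5/2,U:5/2):19/6):5/6,F:13/2):5/12,G:83/12)
total length: 71/2

71/2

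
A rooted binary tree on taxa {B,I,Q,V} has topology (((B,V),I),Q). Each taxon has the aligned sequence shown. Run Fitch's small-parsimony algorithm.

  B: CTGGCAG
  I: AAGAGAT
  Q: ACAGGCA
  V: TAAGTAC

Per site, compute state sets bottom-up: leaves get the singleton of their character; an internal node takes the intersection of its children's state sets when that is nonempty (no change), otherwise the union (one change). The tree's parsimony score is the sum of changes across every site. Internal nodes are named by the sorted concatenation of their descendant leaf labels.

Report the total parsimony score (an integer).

13

BV@0: {C} ∪ {T} = {C,T} (union, +1)
BIV@0: {C,T} ∪ {A} = {A,C,T} (union, +1)
BIQV@0: {A,C,T} ∩ {A} = {A} (intersection, +0)
BV@1: {T} ∪ {A} = {A,T} (union, +1)
BIV@1: {A,T} ∩ {A} = {A} (intersection, +0)
BIQV@1: {A} ∪ {C} = {A,C} (union, +1)
BV@2: {G} ∪ {A} = {A,G} (union, +1)
BIV@2: {A,G} ∩ {G} = {G} (intersection, +0)
BIQV@2: {G} ∪ {A} = {A,G} (union, +1)
BV@3: {G} ∩ {G} = {G} (intersection, +0)
BIV@3: {G} ∪ {A} = {A,G} (union, +1)
BIQV@3: {A,G} ∩ {G} = {G} (intersection, +0)
BV@4: {C} ∪ {T} = {C,T} (union, +1)
BIV@4: {C,T} ∪ {G} = {C,G,T} (union, +1)
BIQV@4: {C,G,T} ∩ {G} = {G} (intersection, +0)
BV@5: {A} ∩ {A} = {A} (intersection, +0)
BIV@5: {A} ∩ {A} = {A} (intersection, +0)
BIQV@5: {A} ∪ {C} = {A,C} (union, +1)
BV@6: {G} ∪ {C} = {C,G} (union, +1)
BIV@6: {C,G} ∪ {T} = {C,G,T} (union, +1)
BIQV@6: {C,G,T} ∪ {A} = {A,C,G,T} (union, +1)
per-site changes: [2, 2, 2, 1, 2, 1, 3]; total = 13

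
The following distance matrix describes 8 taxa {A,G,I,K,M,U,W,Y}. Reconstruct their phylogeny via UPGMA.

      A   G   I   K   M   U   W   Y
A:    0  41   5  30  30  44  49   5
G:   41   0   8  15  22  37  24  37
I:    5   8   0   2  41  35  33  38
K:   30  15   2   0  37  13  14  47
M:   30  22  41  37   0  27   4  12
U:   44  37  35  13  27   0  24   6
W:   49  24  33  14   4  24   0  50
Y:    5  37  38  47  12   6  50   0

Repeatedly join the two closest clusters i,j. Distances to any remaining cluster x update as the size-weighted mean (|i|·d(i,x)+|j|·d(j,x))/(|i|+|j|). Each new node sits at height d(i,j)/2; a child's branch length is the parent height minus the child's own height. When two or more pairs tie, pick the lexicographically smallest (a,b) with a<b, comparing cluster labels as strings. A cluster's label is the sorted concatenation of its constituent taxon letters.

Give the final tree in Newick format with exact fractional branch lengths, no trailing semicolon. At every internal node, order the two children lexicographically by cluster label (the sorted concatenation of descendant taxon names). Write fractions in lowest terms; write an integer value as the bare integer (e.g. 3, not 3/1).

(((A:5/2,Y:5/2):10,U:25/2):10/3,((G:23/4,(I:1,K:1):19/4):17/2,(M:2,W:2):49/4):19/12)

1. join I+K (d=2) ⇒ IK; edges |I|=1, |K|=1
  updated: d(A,IK)=35/2, d(G,IK)=23/2, d(IK,M)=39, d(IK,U)=24, d(IK,W)=47/2, d(IK,Y)=85/2
2. join M+W (d=4) ⇒ MW; edges |M|=2, |W|=2
  updated: d(A,MW)=79/2, d(G,MW)=23, d(IK,MW)=125/4, d(MW,U)=51/2, d(MW,Y)=31
3. join A+Y (d=5) ⇒ AY; edges |A|=5/2, |Y|=5/2
  updated: d(AY,G)=39, d(AY,IK)=30, d(AY,MW)=141/4, d(AY,U)=25
4. join G+IK (d=23/2) ⇒ GIK; edges |G|=23/4, |IK|=19/4
  updated: d(AY,GIK)=33, d(GIK,MW)=57/2, d(GIK,U)=85/3
5. join AY+U (d=25) ⇒ AUY; edges |AY|=10, |U|=25/2
  updated: d(AUY,GIK)=283/9, d(AUY,MW)=32
6. join GIK+MW (d=57/2) ⇒ GIKMW; edges |GIK|=17/2, |MW|=49/4
  updated: d(AUY,GIKMW)=95/3
7. join AUY+GIKMW (d=95/3) ⇒ AGIKMUWY; edges |AUY|=10/3, |GIKMW|=19/12
final tree: (((A:5/2,Y:5/2):10,U:25/2):10/3,((G:23/4,(I:1,K:1):19/4):17/2,(M:2,W:2):49/4):19/12)
total length: 209/3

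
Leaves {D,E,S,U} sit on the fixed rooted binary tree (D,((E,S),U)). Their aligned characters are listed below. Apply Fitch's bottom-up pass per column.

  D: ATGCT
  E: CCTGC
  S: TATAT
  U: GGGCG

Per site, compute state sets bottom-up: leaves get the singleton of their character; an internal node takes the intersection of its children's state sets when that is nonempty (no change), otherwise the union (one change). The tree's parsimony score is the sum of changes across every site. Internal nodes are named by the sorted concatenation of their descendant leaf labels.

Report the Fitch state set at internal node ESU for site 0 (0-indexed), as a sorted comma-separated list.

C,G,T

ES@0: {C} ∪ {T} = {C,T} (union, +1)
ESU@0: {C,T} ∪ {G} = {C,G,T} (union, +1)
DESU@0: {A} ∪ {C,G,T} = {A,C,G,T} (union, +1)
ES@1: {C} ∪ {A} = {A,C} (union, +1)
ESU@1: {A,C} ∪ {G} = {A,C,G} (union, +1)
DESU@1: {T} ∪ {A,C,G} = {A,C,G,T} (union, +1)
ES@2: {T} ∩ {T} = {T} (intersection, +0)
ESU@2: {T} ∪ {G} = {G,T} (union, +1)
DESU@2: {G} ∩ {G,T} = {G} (intersection, +0)
ES@3: {G} ∪ {A} = {A,G} (union, +1)
ESU@3: {A,G} ∪ {C} = {A,C,G} (union, +1)
DESU@3: {C} ∩ {A,C,G} = {C} (intersection, +0)
ES@4: {C} ∪ {T} = {C,T} (union, +1)
ESU@4: {C,T} ∪ {G} = {C,G,T} (union, +1)
DESU@4: {T} ∩ {C,G,T} = {T} (intersection, +0)
per-site changes: [3, 3, 1, 2, 2]; total = 11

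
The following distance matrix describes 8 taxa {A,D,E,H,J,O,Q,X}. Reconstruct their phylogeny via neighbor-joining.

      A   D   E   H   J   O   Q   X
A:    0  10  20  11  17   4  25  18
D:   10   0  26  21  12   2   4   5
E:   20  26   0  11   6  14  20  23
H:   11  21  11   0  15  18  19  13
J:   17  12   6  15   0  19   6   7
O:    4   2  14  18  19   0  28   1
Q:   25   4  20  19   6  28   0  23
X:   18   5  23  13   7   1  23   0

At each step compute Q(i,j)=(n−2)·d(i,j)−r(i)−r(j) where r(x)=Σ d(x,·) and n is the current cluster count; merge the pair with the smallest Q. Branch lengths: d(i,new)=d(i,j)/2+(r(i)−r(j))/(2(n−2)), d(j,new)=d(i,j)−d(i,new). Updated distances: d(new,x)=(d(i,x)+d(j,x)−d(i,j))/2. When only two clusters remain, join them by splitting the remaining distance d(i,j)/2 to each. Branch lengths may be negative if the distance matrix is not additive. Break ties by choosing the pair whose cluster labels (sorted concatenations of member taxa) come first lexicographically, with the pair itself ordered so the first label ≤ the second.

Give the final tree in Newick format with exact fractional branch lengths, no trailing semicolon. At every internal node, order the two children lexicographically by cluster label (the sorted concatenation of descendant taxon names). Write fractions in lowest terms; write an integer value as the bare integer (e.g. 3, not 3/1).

1. join D+Q (d=4, Q=-181) ⇒ DQ; edges |D|=-7/4, |Q|=23/4
  updated: d(A,DQ)=31/2, d(DQ,E)=21, d(DQ,H)=18, d(DQ,J)=7, d(DQ,O)=13, d(DQ,X)=12
2. join O+X (d=1, Q=-138) ⇒ OX; edges |O|=0, |X|=1
  updated: d(A,OX)=21/2, d(DQ,OX)=12, d(E,OX)=18, d(H,OX)=15, d(J,OX)=25/2
3. join E+J (d=6, Q=-219/2) ⇒ EJ; edges |E|=85/16, |J|=11/16
  updated: d(A,EJ)=31/2, d(DQ,EJ)=11, d(EJ,H)=10, d(EJ,OX)=49/4
4. join A+H (d=11, Q=-147/2) ⇒ AH; edges |A|=21/4, |H|=23/4
  updated: d(AH,DQ)=45/4, d(AH,EJ)=29/4, d(AH,OX)=29/4
5. join AH+OX (d=29/4, Q=-171/4) ⇒ AHOX; edges |AH|=35/16, |OX|=81/16
  updated: d(AHOX,DQ)=8, d(AHOX,EJ)=49/8
6. join AHOX+DQ (d=8, Q=-201/8) ⇒ ADHOQX; edges |AHOX|=25/16, |DQ|=103/16
  updated: d(ADHOQX,EJ)=73/16
7. join ADHOQX+EJ (d=73/16) ⇒ ADEHJOQX; edges |ADHOQX|=73/32, |EJ|=73/32
final tree: ((((A:21/4,H:23/4):35/16,(O:0,X:1):81/16):25/16,(D:-7/4,Q:23/4):103/16):73/32,(E:85/16,J:11/16):73/32)
total length: 669/16

((((A:21/4,H:23/4):35/16,(O:0,X:1):81/16):25/16,(D:-7/4,Q:23/4):103/16):73/32,(E:85/16,J:11/16):73/32)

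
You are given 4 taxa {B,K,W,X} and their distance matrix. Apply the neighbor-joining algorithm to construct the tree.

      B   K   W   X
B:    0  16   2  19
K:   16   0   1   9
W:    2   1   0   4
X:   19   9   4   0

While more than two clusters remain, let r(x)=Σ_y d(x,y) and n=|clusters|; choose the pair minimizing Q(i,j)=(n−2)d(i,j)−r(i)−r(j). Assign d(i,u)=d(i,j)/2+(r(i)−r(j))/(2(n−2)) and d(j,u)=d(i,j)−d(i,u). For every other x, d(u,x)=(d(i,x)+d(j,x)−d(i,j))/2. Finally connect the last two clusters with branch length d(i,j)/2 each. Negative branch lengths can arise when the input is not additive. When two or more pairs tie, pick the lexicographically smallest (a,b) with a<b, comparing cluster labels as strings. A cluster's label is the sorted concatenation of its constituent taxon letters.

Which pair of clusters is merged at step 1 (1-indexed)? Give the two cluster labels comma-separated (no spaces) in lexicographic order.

B,W

iteration 1: select B,W (d=2, Q=-40); attach at lengths (17/2, -13/2); label the merged cluster BW
  updated: d(BW,K)=15/2, d(BW,X)=21/2
iteration 2: select BW,K (d=15/2, Q=-27); attach at lengths (9/2, 3); label the merged cluster BKW
  updated: d(BKW,X)=6
iteration 3: select BKW,X (d=6); attach at lengths (3, 3); label the merged cluster BKWX
final tree: (((B:17/2,W:-13/2):9/2,K:3):3,X:3)
total length: 31/2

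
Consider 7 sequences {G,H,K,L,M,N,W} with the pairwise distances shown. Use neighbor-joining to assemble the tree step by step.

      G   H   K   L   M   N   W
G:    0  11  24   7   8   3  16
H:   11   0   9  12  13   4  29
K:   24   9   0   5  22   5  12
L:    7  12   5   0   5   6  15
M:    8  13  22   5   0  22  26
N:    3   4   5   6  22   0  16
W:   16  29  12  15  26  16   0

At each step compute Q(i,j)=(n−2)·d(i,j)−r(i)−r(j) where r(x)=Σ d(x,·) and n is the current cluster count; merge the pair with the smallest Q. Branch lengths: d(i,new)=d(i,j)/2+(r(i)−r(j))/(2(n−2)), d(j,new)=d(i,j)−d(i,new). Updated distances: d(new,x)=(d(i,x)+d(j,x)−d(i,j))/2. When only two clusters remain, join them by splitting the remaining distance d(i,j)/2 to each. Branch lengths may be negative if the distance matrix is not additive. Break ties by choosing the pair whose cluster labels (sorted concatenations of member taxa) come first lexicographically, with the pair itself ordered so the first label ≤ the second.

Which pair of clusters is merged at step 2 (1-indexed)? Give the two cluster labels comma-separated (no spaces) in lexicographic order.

L,M

iteration 1: select K,W (d=12, Q=-131); attach at lengths (23/10, 97/10); label the merged cluster KW
  updated: d(G,KW)=14, d(H,KW)=13, d(KW,L)=4, d(KW,M)=18, d(KW,N)=9/2
iteration 2: select L,M (d=5, Q=-80); attach at lengths (-3/2, 13/2); label the merged cluster LM
  updated: d(G,LM)=5, d(H,LM)=10, d(KW,LM)=17/2, d(LM,N)=23/2
iteration 3: select G,LM (d=5, Q=-53); attach at lengths (13/6, 17/6); label the merged cluster GLM
  updated: d(GLM,H)=8, d(GLM,KW)=35/4, d(GLM,N)=19/4
iteration 4: select GLM,H (d=8, Q=-61/2); attach at lengths (25/8, 39/8); label the merged cluster GHLM
  updated: d(GHLM,KW)=55/8, d(GHLM,N)=3/8
iteration 5: select GHLM,KW (d=55/8, Q=-47/4); attach at lengths (11/8, 11/2); label the merged cluster GHKLMW
  updated: d(GHKLMW,N)=-1
iteration 6: select GHKLMW,N (d=-1); attach at lengths (-1/2, -1/2); label the merged cluster GHKLMNW
final tree: ((((G:13/6,(L:-3/2,M:13/2):17/6):25/8,H:39/8):11/8,(K:23/10,W:97/10):11/2):-1/2,N:-1/2)
total length: 287/8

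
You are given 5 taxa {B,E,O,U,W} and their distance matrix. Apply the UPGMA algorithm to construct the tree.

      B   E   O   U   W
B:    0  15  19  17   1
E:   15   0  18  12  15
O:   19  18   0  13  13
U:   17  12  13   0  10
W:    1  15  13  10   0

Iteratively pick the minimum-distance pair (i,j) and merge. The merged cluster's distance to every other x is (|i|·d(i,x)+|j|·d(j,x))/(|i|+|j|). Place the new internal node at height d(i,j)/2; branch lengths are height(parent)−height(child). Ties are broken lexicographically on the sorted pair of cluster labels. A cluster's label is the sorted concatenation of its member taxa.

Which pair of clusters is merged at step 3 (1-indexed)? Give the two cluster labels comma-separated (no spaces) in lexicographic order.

BW,EU

step 1: merge (B,W) at d=1; branch lengths B→1/2, W→1/2; new cluster BW
  updated: d(BW,E)=15, d(BW,O)=16, d(BW,U)=27/2
step 2: merge (E,U) at d=12; branch lengths E→6, U→6; new cluster EU
  updated: d(BW,EU)=57/4, d(EU,O)=31/2
step 3: merge (BW,EU) at d=57/4; branch lengths BW→53/8, EU→9/8; new cluster BEUW
  updated: d(BEUW,O)=63/4
step 4: merge (BEUW,O) at d=63/4; branch lengths BEUW→3/4, O→63/8; new cluster BEOUW
final tree: (((B:1/2,W:1/2):53/8,(E:6,U:6):9/8):3/4,O:63/8)
total length: 235/8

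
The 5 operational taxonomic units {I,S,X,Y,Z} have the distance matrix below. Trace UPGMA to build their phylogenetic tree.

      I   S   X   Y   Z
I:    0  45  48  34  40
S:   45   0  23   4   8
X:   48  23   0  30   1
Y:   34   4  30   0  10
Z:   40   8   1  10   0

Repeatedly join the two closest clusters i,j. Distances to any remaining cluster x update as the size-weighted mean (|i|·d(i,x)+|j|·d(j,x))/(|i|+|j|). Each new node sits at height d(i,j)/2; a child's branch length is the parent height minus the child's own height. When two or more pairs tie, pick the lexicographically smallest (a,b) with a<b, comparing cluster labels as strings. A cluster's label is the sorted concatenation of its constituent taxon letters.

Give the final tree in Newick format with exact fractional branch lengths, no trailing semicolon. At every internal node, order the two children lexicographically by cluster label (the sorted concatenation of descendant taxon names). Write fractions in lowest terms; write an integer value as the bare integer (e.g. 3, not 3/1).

1. join X+Z (d=1) ⇒ XZ; edges |X|=1/2, |Z|=1/2
  updated: d(I,XZ)=44, d(S,XZ)=31/2, d(XZ,Y)=20
2. join S+Y (d=4) ⇒ SY; edges |S|=2, |Y|=2
  updated: d(I,SY)=79/2, d(SY,XZ)=71/4
3. join SY+XZ (d=71/4) ⇒ SXYZ; edges |SY|=55/8, |XZ|=67/8
  updated: d(I,SXYZ)=167/4
4. join I+SXYZ (d=167/4) ⇒ ISXYZ; edges |I|=167/8, |SXYZ|=12
final tree: (I:167/8,((S:2,Y:2):55/8,(X:1/2,Z:1/2):67/8):12)
total length: 425/8

(I:167/8,((S:2,Y:2):55/8,(X:1/2,Z:1/2):67/8):12)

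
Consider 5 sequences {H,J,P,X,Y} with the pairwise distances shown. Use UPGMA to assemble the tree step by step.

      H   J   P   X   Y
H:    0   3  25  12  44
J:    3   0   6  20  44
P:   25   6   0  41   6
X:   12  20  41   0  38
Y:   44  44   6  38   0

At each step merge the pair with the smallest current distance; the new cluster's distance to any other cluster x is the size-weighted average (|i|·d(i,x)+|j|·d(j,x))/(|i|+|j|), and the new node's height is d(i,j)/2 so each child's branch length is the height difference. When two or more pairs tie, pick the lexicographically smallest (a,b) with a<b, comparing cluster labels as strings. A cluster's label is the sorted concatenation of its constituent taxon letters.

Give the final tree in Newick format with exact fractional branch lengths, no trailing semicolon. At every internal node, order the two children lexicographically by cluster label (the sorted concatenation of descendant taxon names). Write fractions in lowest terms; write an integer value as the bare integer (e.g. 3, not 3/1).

iteration 1: select H,J (d=3); attach at lengths (3/2, 3/2); label the merged cluster HJ
  updated: d(HJ,P)=31/2, d(HJ,X)=16, d(HJ,Y)=44
iteration 2: select P,Y (d=6); attach at lengths (3, 3); label the merged cluster PY
  updated: d(HJ,PY)=119/4, d(PY,X)=79/2
iteration 3: select HJ,X (d=16); attach at lengths (13/2, 8); label the merged cluster HJX
  updated: d(HJX,PY)=33
iteration 4: select HJX,PY (d=33); attach at lengths (17/2, 27/2); label the merged cluster HJPXY
final tree: (((H:3/2,J:3/2):13/2,X:8):17/2,(P:3,Y:3):27/2)
total length: 91/2

(((H:3/2,J:3/2):13/2,X:8):17/2,(P:3,Y:3):27/2)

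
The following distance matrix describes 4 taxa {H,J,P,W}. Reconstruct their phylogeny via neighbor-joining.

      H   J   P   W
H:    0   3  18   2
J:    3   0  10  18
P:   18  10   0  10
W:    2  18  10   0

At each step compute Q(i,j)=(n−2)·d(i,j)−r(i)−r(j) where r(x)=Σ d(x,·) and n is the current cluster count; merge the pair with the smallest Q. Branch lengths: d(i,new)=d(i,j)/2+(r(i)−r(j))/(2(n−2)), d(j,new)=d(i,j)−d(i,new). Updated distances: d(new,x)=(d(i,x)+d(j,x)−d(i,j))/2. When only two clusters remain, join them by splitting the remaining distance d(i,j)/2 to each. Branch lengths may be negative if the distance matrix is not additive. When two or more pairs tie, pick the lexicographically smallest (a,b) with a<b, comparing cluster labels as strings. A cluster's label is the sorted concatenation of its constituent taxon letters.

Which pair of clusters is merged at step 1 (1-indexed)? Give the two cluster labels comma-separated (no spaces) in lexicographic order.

H,W

iteration 1: select H,W (d=2, Q=-49); attach at lengths (-3/4, 11/4); label the merged cluster HW
  updated: d(HW,J)=19/2, d(HW,P)=13
iteration 2: select HW,J (d=19/2, Q=-65/2); attach at lengths (25/4, 13/4); label the merged cluster HJW
  updated: d(HJW,P)=27/4
iteration 3: select HJW,P (d=27/4); attach at lengths (27/8, 27/8); label the merged cluster HJPW
final tree: (((H:-3/4,W:11/4):25/4,J:13/4):27/8,P:27/8)
total length: 73/4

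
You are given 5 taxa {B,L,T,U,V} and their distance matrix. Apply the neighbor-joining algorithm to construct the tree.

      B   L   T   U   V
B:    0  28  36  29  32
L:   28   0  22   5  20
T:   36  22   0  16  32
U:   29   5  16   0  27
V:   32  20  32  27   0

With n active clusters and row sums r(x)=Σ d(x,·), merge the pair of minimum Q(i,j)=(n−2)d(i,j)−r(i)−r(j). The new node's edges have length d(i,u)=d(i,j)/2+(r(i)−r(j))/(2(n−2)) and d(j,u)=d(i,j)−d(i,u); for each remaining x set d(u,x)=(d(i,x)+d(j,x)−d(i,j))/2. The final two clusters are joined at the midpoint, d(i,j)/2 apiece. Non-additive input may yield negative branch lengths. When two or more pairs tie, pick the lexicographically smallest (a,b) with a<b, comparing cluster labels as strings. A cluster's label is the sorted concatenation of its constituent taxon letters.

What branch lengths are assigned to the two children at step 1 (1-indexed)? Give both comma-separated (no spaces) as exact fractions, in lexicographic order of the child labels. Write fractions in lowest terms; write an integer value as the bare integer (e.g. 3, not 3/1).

55/3,41/3

step 1: merge (B,V) at d=32, Q=-140; branch lengths B→55/3, V→41/3; new cluster BV
  updated: d(BV,L)=8, d(BV,T)=18, d(BV,U)=12
step 2: merge (BV,T) at d=18, Q=-58; branch lengths BV→9/2, T→27/2; new cluster BTV
  updated: d(BTV,L)=6, d(BTV,U)=5
step 3: merge (BTV,L) at d=6, Q=-16; branch lengths BTV→3, L→3; new cluster BLTV
  updated: d(BLTV,U)=2
step 4: merge (BLTV,U) at d=2; branch lengths BLTV→1, U→1; new cluster BLTUV
final tree: ((((B:55/3,V:41/3):9/2,T:27/2):3,L:3):1,U:1)
total length: 58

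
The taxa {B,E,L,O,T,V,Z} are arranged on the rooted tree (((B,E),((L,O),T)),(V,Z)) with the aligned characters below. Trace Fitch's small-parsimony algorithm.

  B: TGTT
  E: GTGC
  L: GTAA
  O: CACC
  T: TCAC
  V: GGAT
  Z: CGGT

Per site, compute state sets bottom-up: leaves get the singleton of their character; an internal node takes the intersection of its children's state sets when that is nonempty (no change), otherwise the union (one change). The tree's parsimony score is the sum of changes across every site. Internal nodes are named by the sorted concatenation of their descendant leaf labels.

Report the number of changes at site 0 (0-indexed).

4

BE@0: {T} ∪ {G} = {G,T} (union, +1)
LO@0: {G} ∪ {C} = {C,G} (union, +1)
LOT@0: {C,G} ∪ {T} = {C,G,T} (union, +1)
BELOT@0: {G,T} ∩ {C,G,T} = {G,T} (intersection, +0)
VZ@0: {G} ∪ {C} = {C,G} (union, +1)
BELOTVZ@0: {G,T} ∩ {C,G} = {G} (intersection, +0)
BE@1: {G} ∪ {T} = {G,T} (union, +1)
LO@1: {T} ∪ {A} = {A,T} (union, +1)
LOT@1: {A,T} ∪ {C} = {A,C,T} (union, +1)
BELOT@1: {G,T} ∩ {A,C,T} = {T} (intersection, +0)
VZ@1: {G} ∩ {G} = {G} (intersection, +0)
BELOTVZ@1: {T} ∪ {G} = {G,T} (union, +1)
BE@2: {T} ∪ {G} = {G,T} (union, +1)
LO@2: {A} ∪ {C} = {A,C} (union, +1)
LOT@2: {A,C} ∩ {A} = {A} (intersection, +0)
BELOT@2: {G,T} ∪ {A} = {A,G,T} (union, +1)
VZ@2: {A} ∪ {G} = {A,G} (union, +1)
BELOTVZ@2: {A,G,T} ∩ {A,G} = {A,G} (intersection, +0)
BE@3: {T} ∪ {C} = {C,T} (union, +1)
LO@3: {A} ∪ {C} = {A,C} (union, +1)
LOT@3: {A,C} ∩ {C} = {C} (intersection, +0)
BELOT@3: {C,T} ∩ {C} = {C} (intersection, +0)
VZ@3: {T} ∩ {T} = {T} (intersection, +0)
BELOTVZ@3: {C} ∪ {T} = {C,T} (union, +1)
per-site changes: [4, 4, 4, 3]; total = 15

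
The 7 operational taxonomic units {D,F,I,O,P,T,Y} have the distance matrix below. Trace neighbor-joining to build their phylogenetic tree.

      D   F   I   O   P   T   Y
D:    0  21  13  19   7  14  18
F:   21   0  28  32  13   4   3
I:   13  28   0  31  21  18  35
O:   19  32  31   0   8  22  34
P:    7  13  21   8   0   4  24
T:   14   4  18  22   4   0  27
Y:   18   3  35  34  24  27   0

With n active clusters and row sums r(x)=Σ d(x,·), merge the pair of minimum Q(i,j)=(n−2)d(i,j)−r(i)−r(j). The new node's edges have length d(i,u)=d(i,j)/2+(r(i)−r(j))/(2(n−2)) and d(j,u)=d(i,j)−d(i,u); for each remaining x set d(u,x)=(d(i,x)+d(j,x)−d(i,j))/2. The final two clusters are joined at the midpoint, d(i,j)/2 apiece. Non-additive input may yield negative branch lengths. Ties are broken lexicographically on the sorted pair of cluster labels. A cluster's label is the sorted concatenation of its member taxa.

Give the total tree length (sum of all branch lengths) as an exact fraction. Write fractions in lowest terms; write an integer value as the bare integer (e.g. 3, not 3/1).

step 1: merge (F,Y) at d=3, Q=-227; branch lengths F→-5/2, Y→11/2; new cluster FY
  updated: d(D,FY)=18, d(FY,I)=30, d(FY,O)=63/2, d(FY,P)=17, d(FY,T)=14
step 2: merge (O,P) at d=8, Q=-273/2; branch lengths O→173/16, P→-45/16; new cluster OP
  updated: d(D,OP)=9, d(FY,OP)=81/4, d(I,OP)=22, d(OP,T)=9
step 3: merge (D,I) at d=13, Q=-98; branch lengths D→5/3, I→34/3; new cluster DI
  updated: d(DI,FY)=35/2, d(DI,OP)=9, d(DI,T)=19/2
step 4: merge (DI,OP) at d=9, Q=-225/4; branch lengths DI→63/16, OP→81/16; new cluster DIOP
  updated: d(DIOP,FY)=115/8, d(DIOP,T)=19/4
step 5: merge (DIOP,FY) at d=115/8, Q=-265/8; branch lengths DIOP→41/16, FY→189/16; new cluster DFIOPY
  updated: d(DFIOPY,T)=35/16
step 6: merge (DFIOPY,T) at d=35/16; branch lengths DFIOPY→35/32, T→35/32; new cluster DFIOPTY
final tree: ((((D:5/3,I:34/3):63/16,(O:173/16,P:-45/16):81/16):41/16,(F:-5/2,Y:11/2):189/16):35/32,T:35/32)
total length: 793/16

793/16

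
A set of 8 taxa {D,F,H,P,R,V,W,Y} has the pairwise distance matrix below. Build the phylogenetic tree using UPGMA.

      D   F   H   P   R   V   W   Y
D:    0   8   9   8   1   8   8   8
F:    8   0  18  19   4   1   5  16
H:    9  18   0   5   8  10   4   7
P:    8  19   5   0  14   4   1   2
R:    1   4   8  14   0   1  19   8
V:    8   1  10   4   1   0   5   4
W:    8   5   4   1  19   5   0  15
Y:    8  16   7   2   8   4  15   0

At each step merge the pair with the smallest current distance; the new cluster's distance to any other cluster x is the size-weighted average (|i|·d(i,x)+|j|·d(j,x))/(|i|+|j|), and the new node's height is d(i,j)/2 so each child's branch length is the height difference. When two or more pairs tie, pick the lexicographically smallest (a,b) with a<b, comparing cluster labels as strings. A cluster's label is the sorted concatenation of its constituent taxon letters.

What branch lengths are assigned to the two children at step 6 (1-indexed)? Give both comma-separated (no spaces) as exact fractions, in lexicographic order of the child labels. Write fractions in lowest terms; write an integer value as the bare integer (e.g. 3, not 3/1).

7/4,4

iteration 1: select D,R (d=1); attach at lengths (1/2, 1/2); label the merged cluster DR
  updated: d(DR,F)=6, d(DR,H)=17/2, d(DR,P)=11, d(DR,V)=9/2, d(DR,W)=27/2, d(DR,Y)=8
iteration 2: select F,V (d=1); attach at lengths (1/2, 1/2); label the merged cluster FV
  updated: d(DR,FV)=21/4, d(FV,H)=14, d(FV,P)=23/2, d(FV,W)=5, d(FV,Y)=10
iteration 3: select P,W (d=1); attach at lengths (1/2, 1/2); label the merged cluster PW
  updated: d(DR,PW)=49/4, d(FV,PW)=33/4, d(H,PW)=9/2, d(PW,Y)=17/2
iteration 4: select H,PW (d=9/2); attach at lengths (9/4, 7/4); label the merged cluster HPW
  updated: d(DR,HPW)=11, d(FV,HPW)=61/6, d(HPW,Y)=8
iteration 5: select DR,FV (d=21/4); attach at lengths (17/8, 17/8); label the merged cluster DFRV
  updated: d(DFRV,HPW)=127/12, d(DFRV,Y)=9
iteration 6: select HPW,Y (d=8); attach at lengths (7/4, 4); label the merged cluster HPWY
  updated: d(DFRV,HPWY)=163/16
iteration 7: select DFRV,HPWY (d=163/16); attach at lengths (79/32, 35/32); label the merged cluster DFHPRVWY
final tree: (((D:1/2,R:1/2):17/8,(F:1/2,V:1/2):17/8):79/32,((H:9/4,(P:1/2,W:1/2):7/4):7/4,Y:4):35/32)
total length: 329/16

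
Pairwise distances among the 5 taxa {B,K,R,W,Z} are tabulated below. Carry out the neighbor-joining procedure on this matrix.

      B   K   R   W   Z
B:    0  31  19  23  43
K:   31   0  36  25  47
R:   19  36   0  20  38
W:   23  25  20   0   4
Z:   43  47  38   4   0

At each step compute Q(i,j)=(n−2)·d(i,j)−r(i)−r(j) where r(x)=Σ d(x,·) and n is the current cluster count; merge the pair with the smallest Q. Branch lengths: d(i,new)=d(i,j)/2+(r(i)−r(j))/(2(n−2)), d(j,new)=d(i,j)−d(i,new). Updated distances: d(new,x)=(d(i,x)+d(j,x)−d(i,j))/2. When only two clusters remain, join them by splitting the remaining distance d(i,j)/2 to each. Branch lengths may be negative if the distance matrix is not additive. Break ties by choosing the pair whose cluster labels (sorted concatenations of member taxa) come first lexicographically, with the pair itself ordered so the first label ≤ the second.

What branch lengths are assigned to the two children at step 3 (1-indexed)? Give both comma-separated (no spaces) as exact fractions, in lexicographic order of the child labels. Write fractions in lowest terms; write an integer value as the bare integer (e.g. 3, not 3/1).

1. join W+Z (d=4, Q=-192) ⇒ WZ; edges |W|=-8, |Z|=12
  updated: d(B,WZ)=31, d(K,WZ)=34, d(R,WZ)=27
2. join B+R (d=19, Q=-125) ⇒ BR; edges |B|=37/4, |R|=39/4
  updated: d(BR,K)=24, d(BR,WZ)=39/2
3. join BR+K (d=24, Q=-155/2) ⇒ BKR; edges |BR|=19/4, |K|=77/4
  updated: d(BKR,WZ)=59/4
4. join BKR+WZ (d=59/4) ⇒ BKRWZ; edges |BKR|=59/8, |WZ|=59/8
final tree: (((B:37/4,R:39/4):19/4,K:77/4):59/8,(W:-8,Z:12):59/8)
total length: 247/4

19/4,77/4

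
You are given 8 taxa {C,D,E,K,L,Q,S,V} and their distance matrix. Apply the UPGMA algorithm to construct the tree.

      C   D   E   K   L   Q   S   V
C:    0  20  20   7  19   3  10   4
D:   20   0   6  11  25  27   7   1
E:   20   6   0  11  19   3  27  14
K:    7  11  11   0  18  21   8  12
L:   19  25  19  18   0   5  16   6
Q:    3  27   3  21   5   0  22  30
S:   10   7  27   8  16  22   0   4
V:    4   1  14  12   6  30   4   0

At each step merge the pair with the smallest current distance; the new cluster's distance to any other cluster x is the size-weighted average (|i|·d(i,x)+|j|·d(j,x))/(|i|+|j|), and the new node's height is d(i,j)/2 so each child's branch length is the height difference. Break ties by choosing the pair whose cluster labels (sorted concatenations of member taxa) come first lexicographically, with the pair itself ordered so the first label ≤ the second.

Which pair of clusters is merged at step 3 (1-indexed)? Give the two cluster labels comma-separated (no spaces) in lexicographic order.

step 1: merge (D,V) at d=1; branch lengths D→1/2, V→1/2; new cluster DV
  updated: d(C,DV)=12, d(DV,E)=10, d(DV,K)=23/2, d(DV,L)=31/2, d(DV,Q)=57/2, d(DV,S)=11/2
step 2: merge (C,Q) at d=3; branch lengths C→3/2, Q→3/2; new cluster CQ
  updated: d(CQ,DV)=81/4, d(CQ,E)=23/2, d(CQ,K)=14, d(CQ,L)=12, d(CQ,S)=16
step 3: merge (DV,S) at d=11/2; branch lengths DV→9/4, S→11/4; new cluster DSV
  updated: d(CQ,DSV)=113/6, d(DSV,E)=47/3, d(DSV,K)=31/3, d(DSV,L)=47/3
step 4: merge (DSV,K) at d=31/3; branch lengths DSV→29/12, K→31/6; new cluster DKSV
  updated: d(CQ,DKSV)=141/8, d(DKSV,E)=29/2, d(DKSV,L)=65/4
step 5: merge (CQ,E) at d=23/2; branch lengths CQ→17/4, E→23/4; new cluster CEQ
  updated: d(CEQ,DKSV)=199/12, d(CEQ,L)=43/3
step 6: merge (CEQ,L) at d=43/3; branch lengths CEQ→17/12, L→43/6; new cluster CELQ
  updated: d(CELQ,DKSV)=33/2
step 7: merge (CELQ,DKSV) at d=33/2; branch lengths CELQ→13/12, DKSV→37/12; new cluster CDEKLQSV
final tree: ((((C:3/2,Q:3/2):17/4,E:23/4):17/12,L:43/6):13/12,(((D:1/2,V:1/2):9/4,S:11/4):29/12,K:31/6):37/12)
total length: 118/3

DV,S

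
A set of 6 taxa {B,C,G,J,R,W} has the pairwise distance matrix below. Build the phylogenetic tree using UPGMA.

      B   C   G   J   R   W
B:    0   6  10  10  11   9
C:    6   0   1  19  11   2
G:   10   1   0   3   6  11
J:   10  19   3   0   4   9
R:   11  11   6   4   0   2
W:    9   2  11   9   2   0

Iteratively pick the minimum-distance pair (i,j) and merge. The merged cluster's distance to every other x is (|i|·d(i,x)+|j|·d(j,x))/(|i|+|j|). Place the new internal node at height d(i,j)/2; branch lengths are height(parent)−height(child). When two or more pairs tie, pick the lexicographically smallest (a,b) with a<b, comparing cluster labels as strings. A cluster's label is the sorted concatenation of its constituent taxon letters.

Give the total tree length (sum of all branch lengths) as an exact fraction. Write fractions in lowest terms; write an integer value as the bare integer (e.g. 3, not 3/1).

643/36

step 1: merge (C,G) at d=1; branch lengths C→1/2, G→1/2; new cluster CG
  updated: d(B,CG)=8, d(CG,J)=11, d(CG,R)=17/2, d(CG,W)=13/2
step 2: merge (R,W) at d=2; branch lengths R→1, W→1; new cluster RW
  updated: d(B,RW)=10, d(CG,RW)=15/2, d(J,RW)=13/2
step 3: merge (J,RW) at d=13/2; branch lengths J→13/4, RW→9/4; new cluster JRW
  updated: d(B,JRW)=10, d(CG,JRW)=26/3
step 4: merge (B,CG) at d=8; branch lengths B→4, CG→7/2; new cluster BCG
  updated: d(BCG,JRW)=82/9
step 5: merge (BCG,JRW) at d=82/9; branch lengths BCG→5/9, JRW→47/36; new cluster BCGJRW
final tree: ((B:4,(C:1/2,G:1/2):7/2):5/9,(J:13/4,(R:1,W:1):9/4):47/36)
total length: 643/36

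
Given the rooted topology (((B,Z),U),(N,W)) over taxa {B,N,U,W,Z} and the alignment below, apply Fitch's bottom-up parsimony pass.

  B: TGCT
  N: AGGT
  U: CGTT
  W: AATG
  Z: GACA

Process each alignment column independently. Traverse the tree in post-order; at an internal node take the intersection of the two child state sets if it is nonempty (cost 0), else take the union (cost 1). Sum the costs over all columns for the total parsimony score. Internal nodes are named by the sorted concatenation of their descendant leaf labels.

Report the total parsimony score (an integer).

site 0, node BZ: B={T} ∪ Z={G} → {G,T} (+1)
site 0, node BUZ: BZ={G,T} ∪ U={C} → {C,G,T} (+1)
site 0, node NW: N={A} ∩ W={A} → {A} (+0)
site 0, node BNUWZ: BUZ={C,G,T} ∪ NW={A} → {A,C,G,T} (+1)
site 1, node BZ: B={G} ∪ Z={A} → {A,G} (+1)
site 1, node BUZ: BZ={A,G} ∩ U={G} → {G} (+0)
site 1, node NW: N={G} ∪ W={A} → {A,G} (+1)
site 1, node BNUWZ: BUZ={G} ∩ NW={A,G} → {G} (+0)
site 2, node BZ: B={C} ∩ Z={C} → {C} (+0)
site 2, node BUZ: BZ={C} ∪ U={T} → {C,T} (+1)
site 2, node NW: N={G} ∪ W={T} → {G,T} (+1)
site 2, node BNUWZ: BUZ={C,T} ∩ NW={G,T} → {T} (+0)
site 3, node BZ: B={T} ∪ Z={A} → {A,T} (+1)
site 3, node BUZ: BZ={A,T} ∩ U={T} → {T} (+0)
site 3, node NW: N={T} ∪ W={G} → {G,T} (+1)
site 3, node BNUWZ: BUZ={T} ∩ NW={G,T} → {T} (+0)
per-site changes: [3, 2, 2, 2]; total = 9

9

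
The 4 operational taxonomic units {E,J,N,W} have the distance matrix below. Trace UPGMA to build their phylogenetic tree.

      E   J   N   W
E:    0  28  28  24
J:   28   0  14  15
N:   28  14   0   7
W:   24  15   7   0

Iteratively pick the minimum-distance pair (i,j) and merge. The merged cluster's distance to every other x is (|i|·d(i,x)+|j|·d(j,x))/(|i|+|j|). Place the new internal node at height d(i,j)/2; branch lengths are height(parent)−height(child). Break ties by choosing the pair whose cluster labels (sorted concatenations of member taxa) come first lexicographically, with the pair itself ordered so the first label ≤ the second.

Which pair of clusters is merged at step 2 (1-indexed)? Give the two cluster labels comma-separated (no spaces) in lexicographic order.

J,NW

iteration 1: select N,W (d=7); attach at lengths (7/2, 7/2); label the merged cluster NW
  updated: d(E,NW)=26, d(J,NW)=29/2
iteration 2: select J,NW (d=29/2); attach at lengths (29/4, 15/4); label the merged cluster JNW
  updated: d(E,JNW)=80/3
iteration 3: select E,JNW (d=80/3); attach at lengths (40/3, 73/12); label the merged cluster EJNW
final tree: (E:40/3,(J:29/4,(N:7/2,W:7/2):15/4):73/12)
total length: 449/12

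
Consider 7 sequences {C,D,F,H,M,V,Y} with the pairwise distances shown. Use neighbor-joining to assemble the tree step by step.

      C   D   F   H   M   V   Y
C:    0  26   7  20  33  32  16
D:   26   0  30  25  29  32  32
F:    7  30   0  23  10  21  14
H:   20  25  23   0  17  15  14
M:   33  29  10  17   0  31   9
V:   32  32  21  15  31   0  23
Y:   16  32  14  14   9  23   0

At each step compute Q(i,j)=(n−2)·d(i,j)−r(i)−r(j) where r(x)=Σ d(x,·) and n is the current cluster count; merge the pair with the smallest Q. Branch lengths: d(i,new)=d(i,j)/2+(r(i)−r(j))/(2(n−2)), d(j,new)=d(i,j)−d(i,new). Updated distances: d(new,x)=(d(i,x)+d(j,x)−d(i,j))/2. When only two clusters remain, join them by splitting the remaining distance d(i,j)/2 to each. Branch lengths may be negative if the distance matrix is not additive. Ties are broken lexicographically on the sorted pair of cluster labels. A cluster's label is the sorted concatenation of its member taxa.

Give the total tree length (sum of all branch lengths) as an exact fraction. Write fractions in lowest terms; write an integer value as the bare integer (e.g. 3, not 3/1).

1037/16

1. join C+F (d=7, Q=-204) ⇒ CF; edges |C|=32/5, |F|=3/5
  updated: d(CF,D)=49/2, d(CF,H)=18, d(CF,M)=18, d(CF,V)=23, d(CF,Y)=23/2
2. join M+Y (d=9, Q=-315/2) ⇒ MY; edges |M|=101/16, |Y|=43/16
  updated: d(CF,MY)=41/4, d(D,MY)=26, d(H,MY)=11, d(MY,V)=45/2
3. join H+V (d=15, Q=-233/2) ⇒ HV; edges |H|=43/12, |V|=137/12
  updated: d(CF,HV)=13, d(D,HV)=21, d(HV,MY)=37/4
4. join CF+MY (d=41/4, Q=-291/4) ⇒ CFMY; edges |CF|=91/16, |MY|=73/16
  updated: d(CFMY,D)=161/8, d(CFMY,HV)=6
5. join CFMY+D (d=161/8, Q=-377/8) ⇒ CDFMY; edges |CFMY|=41/16, |D|=281/16
  updated: d(CDFMY,HV)=55/16
6. join CDFMY+HV (d=55/16) ⇒ CDFHMVY; edges |CDFMY|=55/32, |HV|=55/32
final tree: ((((C:32/5,F:3/5):91/16,(M:101/16,Y:43/16):73/16):41/16,D:281/16):55/32,(H:43/12,V:137/12):55/32)
total length: 1037/16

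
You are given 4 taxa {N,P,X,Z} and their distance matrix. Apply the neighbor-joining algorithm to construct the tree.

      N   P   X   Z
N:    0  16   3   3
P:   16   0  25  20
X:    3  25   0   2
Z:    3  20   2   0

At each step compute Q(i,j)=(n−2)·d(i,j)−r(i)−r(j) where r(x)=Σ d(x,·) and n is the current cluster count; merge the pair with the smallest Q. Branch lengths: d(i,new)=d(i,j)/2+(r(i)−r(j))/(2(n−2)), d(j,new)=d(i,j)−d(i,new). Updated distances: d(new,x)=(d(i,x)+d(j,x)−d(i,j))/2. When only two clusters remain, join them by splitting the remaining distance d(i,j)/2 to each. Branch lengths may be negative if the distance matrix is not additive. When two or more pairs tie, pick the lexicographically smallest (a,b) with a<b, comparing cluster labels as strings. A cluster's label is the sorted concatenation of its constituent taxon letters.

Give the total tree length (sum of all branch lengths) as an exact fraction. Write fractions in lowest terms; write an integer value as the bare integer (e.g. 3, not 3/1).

step 1: merge (N,P) at d=16, Q=-51; branch lengths N→-7/4, P→71/4; new cluster NP
  updated: d(NP,X)=6, d(NP,Z)=7/2
step 2: merge (NP,X) at d=6, Q=-23/2; branch lengths NP→15/4, X→9/4; new cluster NPX
  updated: d(NPX,Z)=-1/4
step 3: merge (NPX,Z) at d=-1/4; branch lengths NPX→-1/8, Z→-1/8; new cluster NPXZ
final tree: (((N:-7/4,P:71/4):15/4,X:9/4):-1/8,Z:-1/8)
total length: 87/4

87/4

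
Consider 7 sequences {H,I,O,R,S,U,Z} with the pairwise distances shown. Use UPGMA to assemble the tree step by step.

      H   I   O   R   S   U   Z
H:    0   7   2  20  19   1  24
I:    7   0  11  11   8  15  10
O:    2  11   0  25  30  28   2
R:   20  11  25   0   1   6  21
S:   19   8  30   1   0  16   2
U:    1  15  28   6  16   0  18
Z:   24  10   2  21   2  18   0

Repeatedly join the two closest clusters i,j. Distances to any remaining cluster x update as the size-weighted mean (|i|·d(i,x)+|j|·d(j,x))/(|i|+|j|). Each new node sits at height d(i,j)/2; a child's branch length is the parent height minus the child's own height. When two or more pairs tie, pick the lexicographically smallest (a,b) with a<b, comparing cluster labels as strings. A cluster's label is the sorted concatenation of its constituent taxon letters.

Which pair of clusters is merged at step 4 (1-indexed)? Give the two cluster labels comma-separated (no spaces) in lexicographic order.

iteration 1: select H,U (d=1); attach at lengths (1/2, 1/2); label the merged cluster HU
  updated: d(HU,I)=11, d(HU,O)=15, d(HU,R)=13, d(HU,S)=35/2, d(HU,Z)=21
iteration 2: select R,S (d=1); attach at lengths (1/2, 1/2); label the merged cluster RS
  updated: d(HU,RS)=61/4, d(I,RS)=19/2, d(O,RS)=55/2, d(RS,Z)=23/2
iteration 3: select O,Z (d=2); attach at lengths (1, 1); label the merged cluster OZ
  updated: d(HU,OZ)=18, d(I,OZ)=21/2, d(OZ,RS)=39/2
iteration 4: select I,RS (d=19/2); attach at lengths (19/4, 17/4); label the merged cluster IRS
  updated: d(HU,IRS)=83/6, d(IRS,OZ)=33/2
iteration 5: select HU,IRS (d=83/6); attach at lengths (77/12, 13/6); label the merged cluster HIRSU
  updated: d(HIRSU,OZ)=171/10
iteration 6: select HIRSU,OZ (d=171/10); attach at lengths (49/30, 151/20); label the merged cluster HIORSUZ
final tree: (((H:1/2,U:1/2):77/12,(I:19/4,(R:1/2,S:1/2):17/4):13/6):49/30,(O:1,Z:1):151/20)
total length: 923/30

I,RS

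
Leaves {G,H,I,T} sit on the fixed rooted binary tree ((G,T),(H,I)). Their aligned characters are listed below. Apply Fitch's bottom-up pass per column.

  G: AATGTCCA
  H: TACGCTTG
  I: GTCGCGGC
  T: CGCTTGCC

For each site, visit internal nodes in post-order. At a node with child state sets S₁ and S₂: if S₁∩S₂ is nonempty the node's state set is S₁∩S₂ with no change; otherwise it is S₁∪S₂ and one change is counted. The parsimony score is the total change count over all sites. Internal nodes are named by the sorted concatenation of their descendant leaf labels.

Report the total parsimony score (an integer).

14

GT@0: {A} ∪ {C} = {A,C} (union, +1)
HI@0: {T} ∪ {G} = {G,T} (union, +1)
GHIT@0: {A,C} ∪ {G,T} = {A,C,G,T} (union, +1)
GT@1: {A} ∪ {G} = {A,G} (union, +1)
HI@1: {A} ∪ {T} = {A,T} (union, +1)
GHIT@1: {A,G} ∩ {A,T} = {A} (intersection, +0)
GT@2: {T} ∪ {C} = {C,T} (union, +1)
HI@2: {C} ∩ {C} = {C} (intersection, +0)
GHIT@2: {C,T} ∩ {C} = {C} (intersection, +0)
GT@3: {G} ∪ {T} = {G,T} (union, +1)
HI@3: {G} ∩ {G} = {G} (intersection, +0)
GHIT@3: {G,T} ∩ {G} = {G} (intersection, +0)
GT@4: {T} ∩ {T} = {T} (intersection, +0)
HI@4: {C} ∩ {C} = {C} (intersection, +0)
GHIT@4: {T} ∪ {C} = {C,T} (union, +1)
GT@5: {C} ∪ {G} = {C,G} (union, +1)
HI@5: {T} ∪ {G} = {G,T} (union, +1)
GHIT@5: {C,G} ∩ {G,T} = {G} (intersection, +0)
GT@6: {C} ∩ {C} = {C} (intersection, +0)
HI@6: {T} ∪ {G} = {G,T} (union, +1)
GHIT@6: {C} ∪ {G,T} = {C,G,T} (union, +1)
GT@7: {A} ∪ {C} = {A,C} (union, +1)
HI@7: {G} ∪ {C} = {C,G} (union, +1)
GHIT@7: {A,C} ∩ {C,G} = {C} (intersection, +0)
per-site changes: [3, 2, 1, 1, 1, 2, 2, 2]; total = 14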